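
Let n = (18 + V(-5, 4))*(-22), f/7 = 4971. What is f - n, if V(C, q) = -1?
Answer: 35171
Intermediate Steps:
f = 34797 (f = 7*4971 = 34797)
n = -374 (n = (18 - 1)*(-22) = 17*(-22) = -374)
f - n = 34797 - 1*(-374) = 34797 + 374 = 35171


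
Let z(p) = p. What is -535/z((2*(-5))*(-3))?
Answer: -107/6 ≈ -17.833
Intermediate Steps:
-535/z((2*(-5))*(-3)) = -535/((2*(-5))*(-3)) = -535/((-10*(-3))) = -535/30 = -535*1/30 = -107/6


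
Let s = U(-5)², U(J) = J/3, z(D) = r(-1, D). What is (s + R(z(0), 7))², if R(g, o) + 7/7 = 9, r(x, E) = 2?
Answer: 9409/81 ≈ 116.16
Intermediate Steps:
z(D) = 2
R(g, o) = 8 (R(g, o) = -1 + 9 = 8)
U(J) = J/3 (U(J) = J*(⅓) = J/3)
s = 25/9 (s = ((⅓)*(-5))² = (-5/3)² = 25/9 ≈ 2.7778)
(s + R(z(0), 7))² = (25/9 + 8)² = (97/9)² = 9409/81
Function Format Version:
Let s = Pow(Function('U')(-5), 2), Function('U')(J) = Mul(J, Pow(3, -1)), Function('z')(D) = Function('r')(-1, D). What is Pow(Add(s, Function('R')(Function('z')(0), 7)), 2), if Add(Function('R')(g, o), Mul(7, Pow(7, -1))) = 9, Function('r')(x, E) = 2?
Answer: Rational(9409, 81) ≈ 116.16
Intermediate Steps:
Function('z')(D) = 2
Function('R')(g, o) = 8 (Function('R')(g, o) = Add(-1, 9) = 8)
Function('U')(J) = Mul(Rational(1, 3), J) (Function('U')(J) = Mul(J, Rational(1, 3)) = Mul(Rational(1, 3), J))
s = Rational(25, 9) (s = Pow(Mul(Rational(1, 3), -5), 2) = Pow(Rational(-5, 3), 2) = Rational(25, 9) ≈ 2.7778)
Pow(Add(s, Function('R')(Function('z')(0), 7)), 2) = Pow(Add(Rational(25, 9), 8), 2) = Pow(Rational(97, 9), 2) = Rational(9409, 81)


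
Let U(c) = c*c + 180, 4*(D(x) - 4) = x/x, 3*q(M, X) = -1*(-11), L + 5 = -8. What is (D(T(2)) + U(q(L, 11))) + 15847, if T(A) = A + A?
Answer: 577609/36 ≈ 16045.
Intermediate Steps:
L = -13 (L = -5 - 8 = -13)
q(M, X) = 11/3 (q(M, X) = (-1*(-11))/3 = (⅓)*11 = 11/3)
T(A) = 2*A
D(x) = 17/4 (D(x) = 4 + (x/x)/4 = 4 + (¼)*1 = 4 + ¼ = 17/4)
U(c) = 180 + c² (U(c) = c² + 180 = 180 + c²)
(D(T(2)) + U(q(L, 11))) + 15847 = (17/4 + (180 + (11/3)²)) + 15847 = (17/4 + (180 + 121/9)) + 15847 = (17/4 + 1741/9) + 15847 = 7117/36 + 15847 = 577609/36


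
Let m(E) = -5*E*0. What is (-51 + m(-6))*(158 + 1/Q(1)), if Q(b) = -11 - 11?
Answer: -177225/22 ≈ -8055.7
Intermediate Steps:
Q(b) = -22
m(E) = 0
(-51 + m(-6))*(158 + 1/Q(1)) = (-51 + 0)*(158 + 1/(-22)) = -51*(158 - 1/22) = -51*3475/22 = -177225/22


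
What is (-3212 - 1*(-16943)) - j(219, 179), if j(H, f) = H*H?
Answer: -34230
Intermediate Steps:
j(H, f) = H²
(-3212 - 1*(-16943)) - j(219, 179) = (-3212 - 1*(-16943)) - 1*219² = (-3212 + 16943) - 1*47961 = 13731 - 47961 = -34230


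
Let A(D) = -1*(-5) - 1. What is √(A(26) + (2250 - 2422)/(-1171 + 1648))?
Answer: 2*√23002/159 ≈ 1.9077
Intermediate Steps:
A(D) = 4 (A(D) = 5 - 1 = 4)
√(A(26) + (2250 - 2422)/(-1171 + 1648)) = √(4 + (2250 - 2422)/(-1171 + 1648)) = √(4 - 172/477) = √(1736/477) = 2*√23002/159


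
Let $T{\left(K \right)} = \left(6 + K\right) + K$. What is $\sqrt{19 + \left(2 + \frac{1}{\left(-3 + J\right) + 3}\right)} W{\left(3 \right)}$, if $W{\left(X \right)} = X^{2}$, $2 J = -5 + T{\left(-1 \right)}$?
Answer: $9 \sqrt{19} \approx 39.23$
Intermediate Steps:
$T{\left(K \right)} = 6 + 2 K$
$J = - \frac{1}{2}$ ($J = \frac{-5 + \left(6 + 2 \left(-1\right)\right)}{2} = \frac{-5 + \left(6 - 2\right)}{2} = \frac{-5 + 4}{2} = \frac{1}{2} \left(-1\right) = - \frac{1}{2} \approx -0.5$)
$\sqrt{19 + \left(2 + \frac{1}{\left(-3 + J\right) + 3}\right)} W{\left(3 \right)} = \sqrt{19 + \left(2 + \frac{1}{\left(-3 - \frac{1}{2}\right) + 3}\right)} 3^{2} = \sqrt{19 + \left(2 + \frac{1}{- \frac{7}{2} + 3}\right)} 9 = \sqrt{19 + \left(2 + \frac{1}{- \frac{1}{2}}\right)} 9 = \sqrt{19 + \left(2 - 2\right)} 9 = \sqrt{19 + 0} \cdot 9 = \sqrt{19} \cdot 9 = 9 \sqrt{19}$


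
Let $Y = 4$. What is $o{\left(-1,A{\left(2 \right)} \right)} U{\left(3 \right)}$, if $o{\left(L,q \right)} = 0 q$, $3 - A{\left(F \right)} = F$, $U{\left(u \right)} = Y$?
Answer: $0$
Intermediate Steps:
$U{\left(u \right)} = 4$
$A{\left(F \right)} = 3 - F$
$o{\left(L,q \right)} = 0$
$o{\left(-1,A{\left(2 \right)} \right)} U{\left(3 \right)} = 0 \cdot 4 = 0$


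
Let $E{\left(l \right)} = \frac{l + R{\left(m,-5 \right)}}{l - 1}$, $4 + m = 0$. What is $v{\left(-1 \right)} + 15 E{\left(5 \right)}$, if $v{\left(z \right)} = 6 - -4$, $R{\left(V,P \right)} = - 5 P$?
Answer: $\frac{245}{2} \approx 122.5$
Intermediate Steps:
$m = -4$ ($m = -4 + 0 = -4$)
$v{\left(z \right)} = 10$ ($v{\left(z \right)} = 6 + 4 = 10$)
$E{\left(l \right)} = \frac{25 + l}{-1 + l}$ ($E{\left(l \right)} = \frac{l - -25}{l - 1} = \frac{l + 25}{-1 + l} = \frac{25 + l}{-1 + l}$)
$v{\left(-1 \right)} + 15 E{\left(5 \right)} = 10 + 15 \frac{25 + 5}{-1 + 5} = 10 + 15 \cdot \frac{1}{4} \cdot 30 = 10 + 15 \cdot \frac{15}{2} = 10 + \frac{225}{2} = \frac{245}{2}$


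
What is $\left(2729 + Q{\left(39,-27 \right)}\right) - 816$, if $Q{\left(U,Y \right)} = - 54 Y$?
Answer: $3371$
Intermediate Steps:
$\left(2729 + Q{\left(39,-27 \right)}\right) - 816 = \left(2729 - -1458\right) - 816 = \left(2729 + 1458\right) - 816 = 4187 - 816 = 3371$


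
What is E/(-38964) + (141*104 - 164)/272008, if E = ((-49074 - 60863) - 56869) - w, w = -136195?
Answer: 1111426861/1324814964 ≈ 0.83893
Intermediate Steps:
E = -30611 (E = ((-49074 - 60863) - 56869) - 1*(-136195) = (-109937 - 56869) + 136195 = -166806 + 136195 = -30611)
E/(-38964) + (141*104 - 164)/272008 = -30611/(-38964) + (141*104 - 164)/272008 = -30611*(-1/38964) + (14664 - 164)*(1/272008) = 30611/38964 + 14500*(1/272008) = 30611/38964 + 3625/68002 = 1111426861/1324814964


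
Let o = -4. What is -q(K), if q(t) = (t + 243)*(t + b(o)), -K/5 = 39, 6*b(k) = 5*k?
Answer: 9520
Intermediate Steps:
b(k) = 5*k/6 (b(k) = (5*k)/6 = 5*k/6)
K = -195 (K = -5*39 = -195)
q(t) = (243 + t)*(-10/3 + t) (q(t) = (t + 243)*(t + (5/6)*(-4)) = (243 + t)*(t - 10/3) = (243 + t)*(-10/3 + t))
-q(K) = -(-810 + (-195)**2 + (719/3)*(-195)) = -(-810 + 38025 - 46735) = -1*(-9520) = 9520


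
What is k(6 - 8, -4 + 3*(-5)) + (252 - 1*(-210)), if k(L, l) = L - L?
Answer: 462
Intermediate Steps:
k(L, l) = 0
k(6 - 8, -4 + 3*(-5)) + (252 - 1*(-210)) = 0 + (252 - 1*(-210)) = 0 + (252 + 210) = 0 + 462 = 462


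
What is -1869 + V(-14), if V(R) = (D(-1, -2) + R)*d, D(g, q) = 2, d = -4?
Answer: -1821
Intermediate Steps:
V(R) = -8 - 4*R (V(R) = (2 + R)*(-4) = -8 - 4*R)
-1869 + V(-14) = -1869 + (-8 - 4*(-14)) = -1869 + (-8 + 56) = -1869 + 48 = -1821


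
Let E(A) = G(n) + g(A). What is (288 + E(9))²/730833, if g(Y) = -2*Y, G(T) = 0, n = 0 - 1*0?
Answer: 24300/243611 ≈ 0.099749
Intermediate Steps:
n = 0 (n = 0 + 0 = 0)
E(A) = -2*A (E(A) = 0 - 2*A = -2*A)
(288 + E(9))²/730833 = (288 - 2*9)²/730833 = (288 - 18)²*(1/730833) = 270²*(1/730833) = 72900*(1/730833) = 24300/243611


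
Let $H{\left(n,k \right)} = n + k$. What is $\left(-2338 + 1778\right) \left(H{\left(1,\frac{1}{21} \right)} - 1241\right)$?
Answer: $\frac{2083120}{3} \approx 6.9437 \cdot 10^{5}$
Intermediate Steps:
$H{\left(n,k \right)} = k + n$
$\left(-2338 + 1778\right) \left(H{\left(1,\frac{1}{21} \right)} - 1241\right) = \left(-2338 + 1778\right) \left(\left(\frac{1}{21} + 1\right) - 1241\right) = - 560 \left(\left(\frac{1}{21} + 1\right) - 1241\right) = - 560 \left(\frac{22}{21} - 1241\right) = \left(-560\right) \left(- \frac{26039}{21}\right) = \frac{2083120}{3}$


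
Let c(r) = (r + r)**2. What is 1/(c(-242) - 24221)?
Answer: 1/210035 ≈ 4.7611e-6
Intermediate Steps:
c(r) = 4*r**2 (c(r) = (2*r)**2 = 4*r**2)
1/(c(-242) - 24221) = 1/(4*(-242)**2 - 24221) = 1/(4*58564 - 24221) = 1/(234256 - 24221) = 1/210035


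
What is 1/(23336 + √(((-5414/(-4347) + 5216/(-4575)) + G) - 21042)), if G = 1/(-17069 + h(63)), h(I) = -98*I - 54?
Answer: 3604009272456600/84106410089948868023 - 15*I*√2230597914585686440143153/84106410089948868023 ≈ 4.2851e-5 - 2.6636e-7*I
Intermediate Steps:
h(I) = -54 - 98*I
G = -1/23297 (G = 1/(-17069 + (-54 - 98*63)) = 1/(-17069 + (-54 - 6174)) = 1/(-17069 - 6228) = 1/(-23297) = -1/23297 ≈ -4.2924e-5)
1/(23336 + √(((-5414/(-4347) + 5216/(-4575)) + G) - 21042)) = 1/(23336 + √(((-5414/(-4347) + 5216/(-4575)) - 1/23297) - 21042)) = 1/(23336 + √(((-5414*(-1/4347) + 5216*(-1/4575)) - 1/23297) - 21042)) = 1/(23336 + √(((5414/4347 - 5216/4575) - 1/23297) - 21042)) = 1/(23336 + √((698366/6629175 - 1/23297) - 21042)) = 1/(23336 + √(16263203527/154439889975 - 21042)) = 1/(23336 + √(-3249707901650423/154439889975)) = 1/(23336 + I*√2230597914585686440143153/10295992665)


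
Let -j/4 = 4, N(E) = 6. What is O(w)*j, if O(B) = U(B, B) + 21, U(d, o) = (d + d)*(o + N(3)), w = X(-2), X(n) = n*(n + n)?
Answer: -3920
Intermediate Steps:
X(n) = 2*n**2 (X(n) = n*(2*n) = 2*n**2)
j = -16 (j = -4*4 = -16)
w = 8 (w = 2*(-2)**2 = 2*4 = 8)
U(d, o) = 2*d*(6 + o) (U(d, o) = (d + d)*(o + 6) = (2*d)*(6 + o) = 2*d*(6 + o))
O(B) = 21 + 2*B*(6 + B) (O(B) = 2*B*(6 + B) + 21 = 21 + 2*B*(6 + B))
O(w)*j = (21 + 2*8*(6 + 8))*(-16) = (21 + 2*8*14)*(-16) = (21 + 224)*(-16) = 245*(-16) = -3920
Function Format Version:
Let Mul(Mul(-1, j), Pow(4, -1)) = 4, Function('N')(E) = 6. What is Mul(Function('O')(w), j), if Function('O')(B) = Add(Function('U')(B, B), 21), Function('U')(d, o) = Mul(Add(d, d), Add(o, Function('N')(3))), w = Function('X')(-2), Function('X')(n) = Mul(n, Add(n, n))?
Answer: -3920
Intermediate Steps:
Function('X')(n) = Mul(2, Pow(n, 2)) (Function('X')(n) = Mul(n, Mul(2, n)) = Mul(2, Pow(n, 2)))
j = -16 (j = Mul(-4, 4) = -16)
w = 8 (w = Mul(2, Pow(-2, 2)) = Mul(2, 4) = 8)
Function('U')(d, o) = Mul(2, d, Add(6, o)) (Function('U')(d, o) = Mul(Add(d, d), Add(o, 6)) = Mul(Mul(2, d), Add(6, o)) = Mul(2, d, Add(6, o)))
Function('O')(B) = Add(21, Mul(2, B, Add(6, B))) (Function('O')(B) = Add(Mul(2, B, Add(6, B)), 21) = Add(21, Mul(2, B, Add(6, B))))
Mul(Function('O')(w), j) = Mul(Add(21, Mul(2, 8, Add(6, 8))), -16) = Mul(Add(21, Mul(2, 8, 14)), -16) = Mul(Add(21, 224), -16) = Mul(245, -16) = -3920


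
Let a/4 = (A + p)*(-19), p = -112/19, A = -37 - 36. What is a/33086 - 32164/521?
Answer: -530527094/8618903 ≈ -61.554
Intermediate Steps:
A = -73
p = -112/19 (p = -112*1/19 = -112/19 ≈ -5.8947)
a = 5996 (a = 4*((-73 - 112/19)*(-19)) = 4*(-1499/19*(-19)) = 4*1499 = 5996)
a/33086 - 32164/521 = 5996/33086 - 32164/521 = 5996*(1/33086) - 32164*1/521 = 2998/16543 - 32164/521 = -530527094/8618903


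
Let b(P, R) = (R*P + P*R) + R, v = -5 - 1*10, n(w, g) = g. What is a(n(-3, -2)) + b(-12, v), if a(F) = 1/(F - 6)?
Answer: 2759/8 ≈ 344.88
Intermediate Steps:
v = -15 (v = -5 - 10 = -15)
a(F) = 1/(-6 + F)
b(P, R) = R + 2*P*R (b(P, R) = (P*R + P*R) + R = 2*P*R + R = R + 2*P*R)
a(n(-3, -2)) + b(-12, v) = 1/(-6 - 2) - 15*(1 + 2*(-12)) = 1/(-8) - 15*(1 - 24) = -⅛ - 15*(-23) = -⅛ + 345 = 2759/8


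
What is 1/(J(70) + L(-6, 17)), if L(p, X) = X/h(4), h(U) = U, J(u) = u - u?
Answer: 4/17 ≈ 0.23529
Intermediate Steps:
J(u) = 0
L(p, X) = X/4
1/(J(70) + L(-6, 17)) = 1/(0 + (¼)*17) = 1/(0 + 17/4) = 1/(17/4) = 4/17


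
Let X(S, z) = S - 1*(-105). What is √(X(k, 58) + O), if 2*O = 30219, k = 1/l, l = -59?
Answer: √211846462/118 ≈ 123.35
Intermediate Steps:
k = -1/59 (k = 1/(-59) = -1/59 ≈ -0.016949)
X(S, z) = 105 + S (X(S, z) = S + 105 = 105 + S)
O = 30219/2 (O = (½)*30219 = 30219/2 ≈ 15110.)
√(X(k, 58) + O) = √((105 - 1/59) + 30219/2) = √(6194/59 + 30219/2) = √(1795309/118) = √211846462/118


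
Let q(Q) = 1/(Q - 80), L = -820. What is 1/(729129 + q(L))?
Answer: 900/656216099 ≈ 1.3715e-6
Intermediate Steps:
q(Q) = 1/(-80 + Q)
1/(729129 + q(L)) = 1/(729129 + 1/(-80 - 820)) = 1/(729129 + 1/(-900)) = 1/(729129 - 1/900) = 1/(656216099/900) = 900/656216099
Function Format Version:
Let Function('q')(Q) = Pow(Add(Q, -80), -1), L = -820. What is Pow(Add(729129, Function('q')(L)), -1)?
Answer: Rational(900, 656216099) ≈ 1.3715e-6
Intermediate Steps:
Function('q')(Q) = Pow(Add(-80, Q), -1)
Pow(Add(729129, Function('q')(L)), -1) = Pow(Add(729129, Pow(Add(-80, -820), -1)), -1) = Pow(Add(729129, Pow(-900, -1)), -1) = Pow(Add(729129, Rational(-1, 900)), -1) = Pow(Rational(656216099, 900), -1) = Rational(900, 656216099)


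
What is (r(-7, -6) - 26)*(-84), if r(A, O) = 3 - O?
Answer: 1428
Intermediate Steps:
(r(-7, -6) - 26)*(-84) = ((3 - 1*(-6)) - 26)*(-84) = ((3 + 6) - 26)*(-84) = (9 - 26)*(-84) = -17*(-84) = 1428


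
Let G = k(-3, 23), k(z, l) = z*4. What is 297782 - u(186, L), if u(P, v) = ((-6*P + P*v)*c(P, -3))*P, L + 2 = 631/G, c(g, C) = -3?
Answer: -5990041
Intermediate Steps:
k(z, l) = 4*z
G = -12 (G = 4*(-3) = -12)
L = -655/12 (L = -2 + 631/(-12) = -2 + 631*(-1/12) = -2 - 631/12 = -655/12 ≈ -54.583)
u(P, v) = P*(18*P - 3*P*v) (u(P, v) = ((-6*P + P*v)*(-3))*P = (18*P - 3*P*v)*P = P*(18*P - 3*P*v))
297782 - u(186, L) = 297782 - 3*186²*(6 - 1*(-655/12)) = 297782 - 3*34596*(6 + 655/12) = 297782 - 3*34596*727/12 = 297782 - 1*6287823 = 297782 - 6287823 = -5990041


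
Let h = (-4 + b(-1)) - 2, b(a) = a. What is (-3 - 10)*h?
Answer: 91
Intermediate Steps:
h = -7 (h = (-4 - 1) - 2 = -5 - 2 = -7)
(-3 - 10)*h = (-3 - 10)*(-7) = -13*(-7) = 91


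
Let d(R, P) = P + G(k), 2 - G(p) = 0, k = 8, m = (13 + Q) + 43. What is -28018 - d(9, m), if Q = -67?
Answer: -28009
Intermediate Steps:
m = -11 (m = (13 - 67) + 43 = -54 + 43 = -11)
G(p) = 2 (G(p) = 2 - 1*0 = 2 + 0 = 2)
d(R, P) = 2 + P (d(R, P) = P + 2 = 2 + P)
-28018 - d(9, m) = -28018 - (2 - 11) = -28018 - 1*(-9) = -28018 + 9 = -28009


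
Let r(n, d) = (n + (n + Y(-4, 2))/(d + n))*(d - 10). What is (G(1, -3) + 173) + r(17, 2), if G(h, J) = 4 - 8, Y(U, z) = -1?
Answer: 499/19 ≈ 26.263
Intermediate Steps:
G(h, J) = -4
r(n, d) = (-10 + d)*(n + (-1 + n)/(d + n)) (r(n, d) = (n + (n - 1)/(d + n))*(d - 10) = (n + (-1 + n)/(d + n))*(-10 + d) = (-10 + d)*(n + (-1 + n)/(d + n)))
(G(1, -3) + 173) + r(17, 2) = (-4 + 173) + (10 - 1*2 - 10*17 - 10*17² + 2*17² + 17*2² - 9*2*17)/(2 + 17) = 169 + (10 - 2 - 170 - 10*289 + 2*289 + 17*4 - 306)/19 = 169 + (10 - 2 - 170 - 2890 + 578 + 68 - 306)/19 = 169 + (1/19)*(-2712) = 169 - 2712/19 = 499/19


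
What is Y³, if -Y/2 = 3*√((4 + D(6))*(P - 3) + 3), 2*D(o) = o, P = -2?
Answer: 27648*I*√2 ≈ 39100.0*I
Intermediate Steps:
D(o) = o/2
Y = -24*I*√2 (Y = -6*√((4 + (½)*6)*(-2 - 3) + 3) = -6*√((4 + 3)*(-5) + 3) = -6*√(7*(-5) + 3) = -6*√(-35 + 3) = -6*√(-32) = -6*4*I*√2 = -24*I*√2 ≈ -33.941*I)
Y³ = (-24*I*√2)³ = 27648*I*√2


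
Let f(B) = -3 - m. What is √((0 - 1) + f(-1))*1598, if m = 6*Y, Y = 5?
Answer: 1598*I*√34 ≈ 9317.9*I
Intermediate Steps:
m = 30 (m = 6*5 = 30)
f(B) = -33 (f(B) = -3 - 1*30 = -3 - 30 = -33)
√((0 - 1) + f(-1))*1598 = √((0 - 1) - 33)*1598 = √(-1 - 33)*1598 = √(-34)*1598 = (I*√34)*1598 = 1598*I*√34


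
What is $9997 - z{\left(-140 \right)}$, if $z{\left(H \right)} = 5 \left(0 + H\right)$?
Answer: $10697$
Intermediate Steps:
$z{\left(H \right)} = 5 H$
$9997 - z{\left(-140 \right)} = 9997 - 5 \left(-140\right) = 9997 - -700 = 9997 + 700 = 10697$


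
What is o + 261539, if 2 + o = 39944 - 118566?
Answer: 182915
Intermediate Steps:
o = -78624 (o = -2 + (39944 - 118566) = -2 - 78622 = -78624)
o + 261539 = -78624 + 261539 = 182915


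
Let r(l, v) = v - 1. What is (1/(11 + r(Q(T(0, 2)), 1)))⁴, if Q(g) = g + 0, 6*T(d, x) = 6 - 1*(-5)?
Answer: 1/14641 ≈ 6.8301e-5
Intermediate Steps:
T(d, x) = 11/6 (T(d, x) = (6 - 1*(-5))/6 = (6 + 5)/6 = (⅙)*11 = 11/6)
Q(g) = g
r(l, v) = -1 + v
(1/(11 + r(Q(T(0, 2)), 1)))⁴ = (1/(11 + (-1 + 1)))⁴ = (1/(11 + 0))⁴ = (1/11)⁴ = 1/14641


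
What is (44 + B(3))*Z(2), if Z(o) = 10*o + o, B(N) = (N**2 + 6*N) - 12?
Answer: 1298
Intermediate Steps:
B(N) = -12 + N**2 + 6*N
Z(o) = 11*o
(44 + B(3))*Z(2) = (44 + (-12 + 3**2 + 6*3))*(11*2) = (44 + (-12 + 9 + 18))*22 = (44 + 15)*22 = 59*22 = 1298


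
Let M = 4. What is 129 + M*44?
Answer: 305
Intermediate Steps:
129 + M*44 = 129 + 4*44 = 129 + 176 = 305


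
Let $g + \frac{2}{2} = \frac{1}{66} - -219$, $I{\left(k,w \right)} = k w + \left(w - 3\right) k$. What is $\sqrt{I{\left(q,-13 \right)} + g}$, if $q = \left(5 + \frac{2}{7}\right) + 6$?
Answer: $\frac{i \sqrt{23323146}}{462} \approx 10.453 i$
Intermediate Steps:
$q = \frac{79}{7}$ ($q = \left(5 + 2 \cdot \frac{1}{7}\right) + 6 = \left(5 + \frac{2}{7}\right) + 6 = \frac{37}{7} + 6 = \frac{79}{7} \approx 11.286$)
$I{\left(k,w \right)} = k w + k \left(-3 + w\right)$ ($I{\left(k,w \right)} = k w + \left(-3 + w\right) k = k w + k \left(-3 + w\right)$)
$g = \frac{14389}{66}$ ($g = -1 + \left(\frac{1}{66} - -219\right) = -1 + \left(\frac{1}{66} + 219\right) = -1 + \frac{14455}{66} = \frac{14389}{66} \approx 218.02$)
$\sqrt{I{\left(q,-13 \right)} + g} = \sqrt{\frac{79 \left(-3 + 2 \left(-13\right)\right)}{7} + \frac{14389}{66}} = \sqrt{\frac{79 \left(-3 - 26\right)}{7} + \frac{14389}{66}} = \sqrt{\frac{79}{7} \left(-29\right) + \frac{14389}{66}} = \sqrt{- \frac{2291}{7} + \frac{14389}{66}} = \sqrt{- \frac{50483}{462}} = \frac{i \sqrt{23323146}}{462}$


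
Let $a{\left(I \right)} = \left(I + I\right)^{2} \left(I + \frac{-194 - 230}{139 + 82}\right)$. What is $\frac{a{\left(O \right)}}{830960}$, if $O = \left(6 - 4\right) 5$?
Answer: $\frac{190}{48841} \approx 0.0038902$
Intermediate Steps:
$O = 10$ ($O = 2 \cdot 5 = 10$)
$a{\left(I \right)} = 4 I^{2} \left(- \frac{424}{221} + I\right)$ ($a{\left(I \right)} = \left(2 I\right)^{2} \left(I - \frac{424}{221}\right) = 4 I^{2} \left(I - \frac{424}{221}\right) = 4 I^{2} \left(- \frac{424}{221} + I\right)$)
$\frac{a{\left(O \right)}}{830960} = \frac{10^{2} \left(- \frac{1696}{221} + 4 \cdot 10\right)}{830960} = 100 \left(- \frac{1696}{221} + 40\right) \frac{1}{830960} = 100 \cdot \frac{7144}{221} \cdot \frac{1}{830960} = \frac{714400}{221} \cdot \frac{1}{830960} = \frac{190}{48841}$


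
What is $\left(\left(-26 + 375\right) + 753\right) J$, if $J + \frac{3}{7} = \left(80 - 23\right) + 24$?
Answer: $\frac{621528}{7} \approx 88790.0$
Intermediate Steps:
$J = \frac{564}{7}$ ($J = - \frac{3}{7} + \left(\left(80 - 23\right) + 24\right) = - \frac{3}{7} + \left(57 + 24\right) = - \frac{3}{7} + 81 = \frac{564}{7} \approx 80.571$)
$\left(\left(-26 + 375\right) + 753\right) J = \left(\left(-26 + 375\right) + 753\right) \frac{564}{7} = \left(349 + 753\right) \frac{564}{7} = 1102 \cdot \frac{564}{7} = \frac{621528}{7}$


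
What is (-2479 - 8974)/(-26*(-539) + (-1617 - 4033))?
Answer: -11453/8364 ≈ -1.3693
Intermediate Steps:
(-2479 - 8974)/(-26*(-539) + (-1617 - 4033)) = -11453/(14014 - 5650) = -11453/8364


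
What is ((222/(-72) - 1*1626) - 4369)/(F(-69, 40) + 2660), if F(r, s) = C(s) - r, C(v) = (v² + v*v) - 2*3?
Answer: -71977/71076 ≈ -1.0127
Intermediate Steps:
C(v) = -6 + 2*v² (C(v) = (v² + v²) - 6 = 2*v² - 6 = -6 + 2*v²)
F(r, s) = -6 - r + 2*s² (F(r, s) = (-6 + 2*s²) - r = -6 - r + 2*s²)
((222/(-72) - 1*1626) - 4369)/(F(-69, 40) + 2660) = ((222/(-72) - 1*1626) - 4369)/((-6 - 1*(-69) + 2*40²) + 2660) = ((222*(-1/72) - 1626) - 4369)/((-6 + 69 + 2*1600) + 2660) = ((-37/12 - 1626) - 4369)/((-6 + 69 + 3200) + 2660) = (-19549/12 - 4369)/(3263 + 2660) = -71977/12/5923 = -71977/12*1/5923 = -71977/71076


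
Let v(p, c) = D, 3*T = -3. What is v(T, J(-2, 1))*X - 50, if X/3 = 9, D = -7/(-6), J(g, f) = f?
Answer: -37/2 ≈ -18.500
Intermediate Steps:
T = -1 (T = (1/3)*(-3) = -1)
D = 7/6 (D = -7*(-1/6) = 7/6 ≈ 1.1667)
v(p, c) = 7/6
X = 27 (X = 3*9 = 27)
v(T, J(-2, 1))*X - 50 = (7/6)*27 - 50 = 63/2 - 50 = -37/2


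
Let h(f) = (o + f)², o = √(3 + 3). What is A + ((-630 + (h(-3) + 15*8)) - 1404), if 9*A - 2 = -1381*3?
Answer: -21232/9 - 6*√6 ≈ -2373.8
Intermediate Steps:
o = √6 ≈ 2.4495
h(f) = (f + √6)² (h(f) = (√6 + f)² = (f + √6)²)
A = -4141/9 (A = 2/9 + (-1381*3)/9 = 2/9 + (⅑)*(-4143) = 2/9 - 1381/3 = -4141/9 ≈ -460.11)
A + ((-630 + (h(-3) + 15*8)) - 1404) = -4141/9 + ((-630 + ((-3 + √6)² + 15*8)) - 1404) = -4141/9 + ((-630 + ((-3 + √6)² + 120)) - 1404) = -4141/9 + ((-630 + (120 + (-3 + √6)²)) - 1404) = -4141/9 + ((-510 + (-3 + √6)²) - 1404) = -4141/9 + (-1914 + (-3 + √6)²) = -21367/9 + (-3 + √6)²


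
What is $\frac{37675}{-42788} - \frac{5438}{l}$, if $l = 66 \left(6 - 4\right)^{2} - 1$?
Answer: $- \frac{242589669}{11253244} \approx -21.557$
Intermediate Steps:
$l = 263$ ($l = 66 \cdot 2^{2} - 1 = 66 \cdot 4 - 1 = 264 - 1 = 263$)
$\frac{37675}{-42788} - \frac{5438}{l} = \frac{37675}{-42788} - \frac{5438}{263} = 37675 \left(- \frac{1}{42788}\right) - \frac{5438}{263} = - \frac{37675}{42788} - \frac{5438}{263} = - \frac{242589669}{11253244}$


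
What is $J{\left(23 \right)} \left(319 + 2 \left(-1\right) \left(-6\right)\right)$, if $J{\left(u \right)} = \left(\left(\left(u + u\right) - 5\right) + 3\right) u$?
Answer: $334972$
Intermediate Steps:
$J{\left(u \right)} = u \left(-2 + 2 u\right)$ ($J{\left(u \right)} = \left(\left(2 u - 5\right) + 3\right) u = \left(\left(-5 + 2 u\right) + 3\right) u = \left(-2 + 2 u\right) u = u \left(-2 + 2 u\right)$)
$J{\left(23 \right)} \left(319 + 2 \left(-1\right) \left(-6\right)\right) = 2 \cdot 23 \left(-1 + 23\right) \left(319 + 2 \left(-1\right) \left(-6\right)\right) = 2 \cdot 23 \cdot 22 \left(319 - -12\right) = 1012 \left(319 + 12\right) = 1012 \cdot 331 = 334972$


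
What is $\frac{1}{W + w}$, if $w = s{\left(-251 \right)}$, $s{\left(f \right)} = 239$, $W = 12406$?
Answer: $\frac{1}{12645} \approx 7.9083 \cdot 10^{-5}$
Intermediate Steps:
$w = 239$
$\frac{1}{W + w} = \frac{1}{12406 + 239} = \frac{1}{12645}$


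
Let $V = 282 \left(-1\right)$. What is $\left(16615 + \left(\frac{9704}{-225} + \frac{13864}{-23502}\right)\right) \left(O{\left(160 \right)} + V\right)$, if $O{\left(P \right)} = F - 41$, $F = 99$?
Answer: $- \frac{3271449307168}{881325} \approx -3.712 \cdot 10^{6}$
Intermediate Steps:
$O{\left(P \right)} = 58$ ($O{\left(P \right)} = 99 - 41 = 58$)
$V = -282$
$\left(16615 + \left(\frac{9704}{-225} + \frac{13864}{-23502}\right)\right) \left(O{\left(160 \right)} + V\right) = \left(16615 + \left(\frac{9704}{-225} + \frac{13864}{-23502}\right)\right) \left(58 - 282\right) = \left(16615 + \left(9704 \left(- \frac{1}{225}\right) + 13864 \left(- \frac{1}{23502}\right)\right)\right) \left(-224\right) = \left(16615 - \frac{38530468}{881325}\right) \left(-224\right) = \frac{14604684407}{881325} \left(-224\right) = - \frac{3271449307168}{881325}$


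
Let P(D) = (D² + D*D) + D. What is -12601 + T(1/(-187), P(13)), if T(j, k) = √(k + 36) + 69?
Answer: -12532 + 3*√43 ≈ -12512.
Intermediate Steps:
P(D) = D + 2*D² (P(D) = (D² + D²) + D = 2*D² + D = D + 2*D²)
T(j, k) = 69 + √(36 + k) (T(j, k) = √(36 + k) + 69 = 69 + √(36 + k))
-12601 + T(1/(-187), P(13)) = -12601 + (69 + √(36 + 13*(1 + 2*13))) = -12601 + (69 + √(36 + 13*(1 + 26))) = -12601 + (69 + √(36 + 13*27)) = -12601 + (69 + √(36 + 351)) = -12601 + (69 + √387) = -12601 + (69 + 3*√43) = -12532 + 3*√43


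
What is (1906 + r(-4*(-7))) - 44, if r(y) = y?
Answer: 1890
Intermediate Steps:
(1906 + r(-4*(-7))) - 44 = (1906 - 4*(-7)) - 44 = (1906 + 28) - 44 = 1934 - 44 = 1890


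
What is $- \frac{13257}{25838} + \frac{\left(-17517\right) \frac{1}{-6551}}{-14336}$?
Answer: $- \frac{622742781099}{1213289641984} \approx -0.51327$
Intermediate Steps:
$- \frac{13257}{25838} + \frac{\left(-17517\right) \frac{1}{-6551}}{-14336} = \left(-13257\right) \frac{1}{25838} + \left(-17517\right) \left(- \frac{1}{6551}\right) \left(- \frac{1}{14336}\right) = - \frac{13257}{25838} + \frac{17517}{6551} \left(- \frac{1}{14336}\right) = - \frac{13257}{25838} - \frac{17517}{93915136} = - \frac{622742781099}{1213289641984}$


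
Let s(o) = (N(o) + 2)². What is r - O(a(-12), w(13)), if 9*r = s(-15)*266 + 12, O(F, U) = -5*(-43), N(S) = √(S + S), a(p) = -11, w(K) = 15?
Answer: -8839/9 + 1064*I*√30/9 ≈ -982.11 + 647.53*I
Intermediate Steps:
N(S) = √2*√S (N(S) = √(2*S) = √2*√S)
O(F, U) = 215
s(o) = (2 + √2*√o)² (s(o) = (√2*√o + 2)² = (2 + √2*√o)²)
r = 4/3 + 266*(2 + I*√30)²/9 (r = ((2 + √2*√(-15))²*266 + 12)/9 = ((2 + √2*(I*√15))²*266 + 12)/9 = ((2 + I*√30)²*266 + 12)/9 = (266*(2 + I*√30)² + 12)/9 = (12 + 266*(2 + I*√30)²)/9 = 4/3 + 266*(2 + I*√30)²/9 ≈ -767.11 + 647.53*I)
r - O(a(-12), w(13)) = (-6904/9 + 1064*I*√30/9) - 1*215 = (-6904/9 + 1064*I*√30/9) - 215 = -8839/9 + 1064*I*√30/9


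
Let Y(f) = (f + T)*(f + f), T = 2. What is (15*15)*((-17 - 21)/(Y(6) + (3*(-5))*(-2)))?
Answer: -475/7 ≈ -67.857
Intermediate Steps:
Y(f) = 2*f*(2 + f) (Y(f) = (f + 2)*(f + f) = (2 + f)*(2*f) = 2*f*(2 + f))
(15*15)*((-17 - 21)/(Y(6) + (3*(-5))*(-2))) = (15*15)*((-17 - 21)/(2*6*(2 + 6) + (3*(-5))*(-2))) = 225*(-38/(2*6*8 - 15*(-2))) = 225*(-38/(96 + 30)) = 225*(-38/126) = 225*(-38*1/126) = 225*(-19/63) = -475/7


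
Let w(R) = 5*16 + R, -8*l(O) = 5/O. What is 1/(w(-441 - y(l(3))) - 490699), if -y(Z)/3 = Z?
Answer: -8/3928485 ≈ -2.0364e-6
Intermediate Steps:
l(O) = -5/(8*O)
y(Z) = -3*Z
w(R) = 80 + R
1/(w(-441 - y(l(3))) - 490699) = 1/((80 + (-441 - (-3)*(-5/8/3))) - 490699) = 1/((80 + (-441 - (-3)*(-5/8*1/3))) - 490699) = 1/((80 + (-441 - (-3)*(-5)/24)) - 490699) = 1/((80 + (-441 - 1*5/8)) - 490699) = 1/((80 + (-441 - 5/8)) - 490699) = 1/((80 - 3533/8) - 490699) = 1/(-2893/8 - 490699) = 1/(-3928485/8) = -8/3928485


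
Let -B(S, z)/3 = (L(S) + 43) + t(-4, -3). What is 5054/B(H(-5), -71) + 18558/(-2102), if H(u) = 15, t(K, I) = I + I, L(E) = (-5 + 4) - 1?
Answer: -898007/15765 ≈ -56.962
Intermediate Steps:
L(E) = -2 (L(E) = -1 - 1 = -2)
t(K, I) = 2*I
B(S, z) = -105 (B(S, z) = -3*((-2 + 43) + 2*(-3)) = -3*(41 - 6) = -3*35 = -105)
5054/B(H(-5), -71) + 18558/(-2102) = 5054/(-105) + 18558/(-2102) = 5054*(-1/105) + 18558*(-1/2102) = -722/15 - 9279/1051 = -898007/15765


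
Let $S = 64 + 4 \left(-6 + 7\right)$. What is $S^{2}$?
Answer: $4624$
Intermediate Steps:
$S = 68$ ($S = 64 + 4 \cdot 1 = 64 + 4 = 68$)
$S^{2} = 68^{2} = 4624$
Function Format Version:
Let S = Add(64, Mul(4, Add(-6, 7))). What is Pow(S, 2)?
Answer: 4624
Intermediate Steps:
S = 68 (S = Add(64, Mul(4, 1)) = Add(64, 4) = 68)
Pow(S, 2) = Pow(68, 2) = 4624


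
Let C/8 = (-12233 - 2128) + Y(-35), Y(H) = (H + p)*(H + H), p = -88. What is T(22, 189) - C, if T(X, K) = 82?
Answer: 46090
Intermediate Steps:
Y(H) = 2*H*(-88 + H) (Y(H) = (H - 88)*(H + H) = (-88 + H)*(2*H) = 2*H*(-88 + H))
C = -46008 (C = 8*((-12233 - 2128) + 2*(-35)*(-88 - 35)) = 8*(-14361 + 2*(-35)*(-123)) = 8*(-14361 + 8610) = 8*(-5751) = -46008)
T(22, 189) - C = 82 - 1*(-46008) = 82 + 46008 = 46090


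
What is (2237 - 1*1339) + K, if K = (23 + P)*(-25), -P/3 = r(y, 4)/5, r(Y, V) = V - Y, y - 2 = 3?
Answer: 308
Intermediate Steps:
y = 5 (y = 2 + 3 = 5)
P = ⅗ (P = -3*(4 - 1*5)/5 = -3*(4 - 5)/5 = -(-3)/5 = -3*(-⅕) = ⅗ ≈ 0.60000)
K = -590 (K = (23 + ⅗)*(-25) = (118/5)*(-25) = -590)
(2237 - 1*1339) + K = (2237 - 1*1339) - 590 = (2237 - 1339) - 590 = 898 - 590 = 308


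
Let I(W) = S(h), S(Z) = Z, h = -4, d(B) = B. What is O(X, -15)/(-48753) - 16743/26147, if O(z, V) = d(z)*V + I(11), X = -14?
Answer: -821657761/1274744691 ≈ -0.64457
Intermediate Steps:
I(W) = -4
O(z, V) = -4 + V*z (O(z, V) = z*V - 4 = V*z - 4 = -4 + V*z)
O(X, -15)/(-48753) - 16743/26147 = (-4 - 15*(-14))/(-48753) - 16743/26147 = (-4 + 210)*(-1/48753) - 16743*1/26147 = 206*(-1/48753) - 16743/26147 = -206/48753 - 16743/26147 = -821657761/1274744691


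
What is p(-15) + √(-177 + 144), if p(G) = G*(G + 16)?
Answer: -15 + I*√33 ≈ -15.0 + 5.7446*I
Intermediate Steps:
p(G) = G*(16 + G)
p(-15) + √(-177 + 144) = -15*(16 - 15) + √(-177 + 144) = -15*1 + √(-33) = -15 + I*√33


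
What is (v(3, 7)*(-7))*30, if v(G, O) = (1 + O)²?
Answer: -13440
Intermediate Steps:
(v(3, 7)*(-7))*30 = ((1 + 7)²*(-7))*30 = (8²*(-7))*30 = (64*(-7))*30 = -448*30 = -13440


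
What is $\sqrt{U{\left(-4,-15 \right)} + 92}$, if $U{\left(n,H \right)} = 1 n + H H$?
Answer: $\sqrt{313} \approx 17.692$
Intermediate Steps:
$U{\left(n,H \right)} = n + H^{2}$
$\sqrt{U{\left(-4,-15 \right)} + 92} = \sqrt{\left(-4 + \left(-15\right)^{2}\right) + 92} = \sqrt{\left(-4 + 225\right) + 92} = \sqrt{221 + 92} = \sqrt{313}$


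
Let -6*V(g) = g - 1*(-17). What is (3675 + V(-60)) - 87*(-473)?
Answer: 268999/6 ≈ 44833.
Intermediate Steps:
V(g) = -17/6 - g/6 (V(g) = -(g - 1*(-17))/6 = -(g + 17)/6 = -(17 + g)/6 = -17/6 - g/6)
(3675 + V(-60)) - 87*(-473) = (3675 + (-17/6 - ⅙*(-60))) - 87*(-473) = (3675 + (-17/6 + 10)) - 1*(-41151) = (3675 + 43/6) + 41151 = 22093/6 + 41151 = 268999/6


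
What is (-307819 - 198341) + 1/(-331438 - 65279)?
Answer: -200802276721/396717 ≈ -5.0616e+5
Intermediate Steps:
(-307819 - 198341) + 1/(-331438 - 65279) = -506160 + 1/(-396717) = -506160 - 1/396717 = -200802276721/396717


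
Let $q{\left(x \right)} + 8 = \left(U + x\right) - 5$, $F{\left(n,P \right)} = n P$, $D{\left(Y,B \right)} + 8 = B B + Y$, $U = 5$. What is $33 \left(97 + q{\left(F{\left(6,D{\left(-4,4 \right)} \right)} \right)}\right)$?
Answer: $3729$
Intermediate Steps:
$D{\left(Y,B \right)} = -8 + Y + B^{2}$ ($D{\left(Y,B \right)} = -8 + \left(B B + Y\right) = -8 + \left(B^{2} + Y\right) = -8 + \left(Y + B^{2}\right) = -8 + Y + B^{2}$)
$F{\left(n,P \right)} = P n$
$q{\left(x \right)} = -8 + x$ ($q{\left(x \right)} = -8 + \left(\left(5 + x\right) - 5\right) = -8 + x$)
$33 \left(97 + q{\left(F{\left(6,D{\left(-4,4 \right)} \right)} \right)}\right) = 33 \left(97 - \left(8 - \left(-8 - 4 + 4^{2}\right) 6\right)\right) = 33 \left(97 - \left(8 - \left(-8 - 4 + 16\right) 6\right)\right) = 33 \left(97 + \left(-8 + 4 \cdot 6\right)\right) = 33 \left(97 + \left(-8 + 24\right)\right) = 33 \left(97 + 16\right) = 33 \cdot 113 = 3729$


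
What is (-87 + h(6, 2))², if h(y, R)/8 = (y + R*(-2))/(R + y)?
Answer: 7225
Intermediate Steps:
h(y, R) = 8*(y - 2*R)/(R + y) (h(y, R) = 8*((y + R*(-2))/(R + y)) = 8*((y - 2*R)/(R + y)) = 8*(y - 2*R)/(R + y))
(-87 + h(6, 2))² = (-87 + 8*(6 - 2*2)/(2 + 6))² = (-87 + 8*(6 - 4)/8)² = (-87 + 8*(⅛)*2)² = (-87 + 2)² = (-85)² = 7225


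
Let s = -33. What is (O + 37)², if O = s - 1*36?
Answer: 1024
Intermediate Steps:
O = -69 (O = -33 - 1*36 = -33 - 36 = -69)
(O + 37)² = (-69 + 37)² = (-32)² = 1024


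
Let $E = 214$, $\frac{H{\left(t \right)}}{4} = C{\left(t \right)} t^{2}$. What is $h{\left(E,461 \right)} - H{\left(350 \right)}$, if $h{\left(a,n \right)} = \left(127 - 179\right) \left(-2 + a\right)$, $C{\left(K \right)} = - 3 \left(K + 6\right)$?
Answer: $523308976$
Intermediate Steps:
$C{\left(K \right)} = -18 - 3 K$ ($C{\left(K \right)} = - 3 \left(6 + K\right) = -18 - 3 K$)
$H{\left(t \right)} = 4 t^{2} \left(-18 - 3 t\right)$ ($H{\left(t \right)} = 4 \left(-18 - 3 t\right) t^{2} = 4 t^{2} \left(-18 - 3 t\right)$)
$h{\left(a,n \right)} = 104 - 52 a$ ($h{\left(a,n \right)} = - 52 \left(-2 + a\right) = 104 - 52 a$)
$h{\left(E,461 \right)} - H{\left(350 \right)} = \left(104 - 11128\right) - 12 \cdot 350^{2} \left(-6 - 350\right) = \left(104 - 11128\right) - 12 \cdot 122500 \left(-6 - 350\right) = -11024 - 12 \cdot 122500 \left(-356\right) = -11024 - -523320000 = -11024 + 523320000 = 523308976$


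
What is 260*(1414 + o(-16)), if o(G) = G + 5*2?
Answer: 366080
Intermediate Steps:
o(G) = 10 + G (o(G) = G + 10 = 10 + G)
260*(1414 + o(-16)) = 260*(1414 + (10 - 16)) = 260*(1414 - 6) = 260*1408 = 366080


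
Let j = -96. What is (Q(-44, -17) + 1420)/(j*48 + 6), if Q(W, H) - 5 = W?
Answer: -1381/4602 ≈ -0.30009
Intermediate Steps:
Q(W, H) = 5 + W
(Q(-44, -17) + 1420)/(j*48 + 6) = ((5 - 44) + 1420)/(-96*48 + 6) = (-39 + 1420)/(-4608 + 6) = 1381/(-4602) = 1381*(-1/4602) = -1381/4602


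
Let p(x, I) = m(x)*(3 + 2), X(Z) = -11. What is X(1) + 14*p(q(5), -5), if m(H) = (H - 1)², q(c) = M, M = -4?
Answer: 1739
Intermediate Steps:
q(c) = -4
m(H) = (-1 + H)²
p(x, I) = 5*(-1 + x)² (p(x, I) = (-1 + x)²*(3 + 2) = (-1 + x)²*5 = 5*(-1 + x)²)
X(1) + 14*p(q(5), -5) = -11 + 14*(5*(-1 - 4)²) = -11 + 14*(5*(-5)²) = -11 + 14*(5*25) = -11 + 14*125 = -11 + 1750 = 1739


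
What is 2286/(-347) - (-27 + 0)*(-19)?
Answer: -180297/347 ≈ -519.59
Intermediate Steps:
2286/(-347) - (-27 + 0)*(-19) = 2286*(-1/347) - (-27)*(-19) = -2286/347 - 1*513 = -2286/347 - 513 = -180297/347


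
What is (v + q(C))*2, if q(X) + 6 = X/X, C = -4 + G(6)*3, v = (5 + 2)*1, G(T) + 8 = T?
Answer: 4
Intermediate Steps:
G(T) = -8 + T
v = 7 (v = 7*1 = 7)
C = -10 (C = -4 + (-8 + 6)*3 = -4 - 2*3 = -4 - 6 = -10)
q(X) = -5 (q(X) = -6 + X/X = -6 + 1 = -5)
(v + q(C))*2 = (7 - 5)*2 = 2*2 = 4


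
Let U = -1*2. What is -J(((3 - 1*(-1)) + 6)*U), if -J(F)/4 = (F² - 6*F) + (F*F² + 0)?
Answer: -29920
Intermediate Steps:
U = -2
J(F) = -4*F² - 4*F³ + 24*F (J(F) = -4*((F² - 6*F) + (F*F² + 0)) = -4*((F² - 6*F) + (F³ + 0)) = -4*((F² - 6*F) + F³) = -4*(F² + F³ - 6*F) = -4*F² - 4*F³ + 24*F)
-J(((3 - 1*(-1)) + 6)*U) = -4*((3 - 1*(-1)) + 6)*(-2)*(6 - ((3 - 1*(-1)) + 6)*(-2) - (((3 - 1*(-1)) + 6)*(-2))²) = -4*((3 + 1) + 6)*(-2)*(6 - ((3 + 1) + 6)*(-2) - (((3 + 1) + 6)*(-2))²) = -4*(4 + 6)*(-2)*(6 - (4 + 6)*(-2) - ((4 + 6)*(-2))²) = -4*10*(-2)*(6 - 10*(-2) - (10*(-2))²) = -4*(-20)*(6 - 1*(-20) - 1*(-20)²) = -4*(-20)*(6 + 20 - 1*400) = -4*(-20)*(6 + 20 - 400) = -4*(-20)*(-374) = -1*29920 = -29920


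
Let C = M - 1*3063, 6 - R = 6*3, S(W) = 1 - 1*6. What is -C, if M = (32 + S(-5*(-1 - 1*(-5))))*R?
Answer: 3387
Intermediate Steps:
S(W) = -5 (S(W) = 1 - 6 = -5)
R = -12 (R = 6 - 6*3 = 6 - 1*18 = 6 - 18 = -12)
M = -324 (M = (32 - 5)*(-12) = 27*(-12) = -324)
C = -3387 (C = -324 - 1*3063 = -324 - 3063 = -3387)
-C = -1*(-3387) = 3387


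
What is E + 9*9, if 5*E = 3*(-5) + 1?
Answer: 391/5 ≈ 78.200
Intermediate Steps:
E = -14/5 (E = (3*(-5) + 1)/5 = (-15 + 1)/5 = (⅕)*(-14) = -14/5 ≈ -2.8000)
E + 9*9 = -14/5 + 9*9 = -14/5 + 81 = 391/5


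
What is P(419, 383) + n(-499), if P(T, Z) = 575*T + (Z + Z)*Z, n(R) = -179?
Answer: 534124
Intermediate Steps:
P(T, Z) = 2*Z² + 575*T (P(T, Z) = 575*T + (2*Z)*Z = 575*T + 2*Z² = 2*Z² + 575*T)
P(419, 383) + n(-499) = (2*383² + 575*419) - 179 = (2*146689 + 240925) - 179 = (293378 + 240925) - 179 = 534303 - 179 = 534124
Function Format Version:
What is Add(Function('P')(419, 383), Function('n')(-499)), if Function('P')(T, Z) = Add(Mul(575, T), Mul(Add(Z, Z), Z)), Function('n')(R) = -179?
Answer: 534124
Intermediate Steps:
Function('P')(T, Z) = Add(Mul(2, Pow(Z, 2)), Mul(575, T)) (Function('P')(T, Z) = Add(Mul(575, T), Mul(Mul(2, Z), Z)) = Add(Mul(575, T), Mul(2, Pow(Z, 2))) = Add(Mul(2, Pow(Z, 2)), Mul(575, T)))
Add(Function('P')(419, 383), Function('n')(-499)) = Add(Add(Mul(2, Pow(383, 2)), Mul(575, 419)), -179) = Add(Add(Mul(2, 146689), 240925), -179) = Add(Add(293378, 240925), -179) = Add(534303, -179) = 534124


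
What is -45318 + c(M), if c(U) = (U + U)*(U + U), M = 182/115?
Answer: -599198054/13225 ≈ -45308.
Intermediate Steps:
M = 182/115 (M = 182*(1/115) = 182/115 ≈ 1.5826)
c(U) = 4*U**2 (c(U) = (2*U)*(2*U) = 4*U**2)
-45318 + c(M) = -45318 + 4*(182/115)**2 = -45318 + 4*(33124/13225) = -45318 + 132496/13225 = -599198054/13225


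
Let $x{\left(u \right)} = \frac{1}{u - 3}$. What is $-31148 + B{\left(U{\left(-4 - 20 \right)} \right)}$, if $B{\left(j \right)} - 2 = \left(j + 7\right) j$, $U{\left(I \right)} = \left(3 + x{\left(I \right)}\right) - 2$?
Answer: $- \frac{22699844}{729} \approx -31138.0$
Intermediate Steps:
$x{\left(u \right)} = \frac{1}{-3 + u}$
$U{\left(I \right)} = 1 + \frac{1}{-3 + I}$ ($U{\left(I \right)} = \left(3 + \frac{1}{-3 + I}\right) - 2 = 1 + \frac{1}{-3 + I}$)
$B{\left(j \right)} = 2 + j \left(7 + j\right)$ ($B{\left(j \right)} = 2 + \left(j + 7\right) j = 2 + \left(7 + j\right) j = 2 + j \left(7 + j\right)$)
$-31148 + B{\left(U{\left(-4 - 20 \right)} \right)} = -31148 + \left(2 + \left(\frac{-2 - 24}{-3 - 24}\right)^{2} + 7 \frac{-2 - 24}{-3 - 24}\right) = -31148 + \left(2 + \left(\frac{1}{-27} \left(-26\right)\right)^{2} + 7 \frac{1}{-27} \left(-26\right)\right) = -31148 + \left(2 + \left(\left(- \frac{1}{27}\right) \left(-26\right)\right)^{2} + 7 \left(\left(- \frac{1}{27}\right) \left(-26\right)\right)\right) = -31148 + \left(2 + \left(\frac{26}{27}\right)^{2} + 7 \cdot \frac{26}{27}\right) = -31148 + \left(2 + \frac{676}{729} + \frac{182}{27}\right) = -31148 + \frac{7048}{729} = - \frac{22699844}{729}$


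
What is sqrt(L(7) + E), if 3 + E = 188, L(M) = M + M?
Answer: sqrt(199) ≈ 14.107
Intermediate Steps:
L(M) = 2*M
E = 185 (E = -3 + 188 = 185)
sqrt(L(7) + E) = sqrt(2*7 + 185) = sqrt(14 + 185) = sqrt(199)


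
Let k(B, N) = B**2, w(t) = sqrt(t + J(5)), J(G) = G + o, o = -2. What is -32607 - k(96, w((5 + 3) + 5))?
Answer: -41823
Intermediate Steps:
J(G) = -2 + G (J(G) = G - 2 = -2 + G)
w(t) = sqrt(3 + t) (w(t) = sqrt(t + (-2 + 5)) = sqrt(t + 3) = sqrt(3 + t))
-32607 - k(96, w((5 + 3) + 5)) = -32607 - 1*96**2 = -32607 - 1*9216 = -32607 - 9216 = -41823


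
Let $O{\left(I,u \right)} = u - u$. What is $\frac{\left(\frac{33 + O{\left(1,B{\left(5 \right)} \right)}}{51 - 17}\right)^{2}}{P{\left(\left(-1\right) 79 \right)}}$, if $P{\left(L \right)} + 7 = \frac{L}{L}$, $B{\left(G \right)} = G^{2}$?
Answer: $- \frac{363}{2312} \approx -0.15701$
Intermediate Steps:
$O{\left(I,u \right)} = 0$
$P{\left(L \right)} = -6$ ($P{\left(L \right)} = -7 + \frac{L}{L} = -7 + 1 = -6$)
$\frac{\left(\frac{33 + O{\left(1,B{\left(5 \right)} \right)}}{51 - 17}\right)^{2}}{P{\left(\left(-1\right) 79 \right)}} = \frac{\left(\frac{33 + 0}{51 - 17}\right)^{2}}{-6} = \left(\frac{33}{34}\right)^{2} \left(- \frac{1}{6}\right) = \frac{1089}{1156} \left(- \frac{1}{6}\right) = - \frac{363}{2312}$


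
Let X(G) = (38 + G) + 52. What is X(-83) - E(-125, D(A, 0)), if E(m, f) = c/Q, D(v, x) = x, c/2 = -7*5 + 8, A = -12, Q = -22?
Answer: 50/11 ≈ 4.5455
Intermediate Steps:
c = -54 (c = 2*(-7*5 + 8) = 2*(-35 + 8) = 2*(-27) = -54)
E(m, f) = 27/11 (E(m, f) = -54/(-22) = -54*(-1/22) = 27/11)
X(G) = 90 + G
X(-83) - E(-125, D(A, 0)) = (90 - 83) - 1*27/11 = 7 - 27/11 = 50/11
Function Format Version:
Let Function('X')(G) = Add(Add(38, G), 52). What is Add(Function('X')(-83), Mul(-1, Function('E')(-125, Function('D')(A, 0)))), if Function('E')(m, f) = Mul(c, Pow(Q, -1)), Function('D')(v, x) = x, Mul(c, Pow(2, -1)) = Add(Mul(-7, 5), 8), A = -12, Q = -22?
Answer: Rational(50, 11) ≈ 4.5455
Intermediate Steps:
c = -54 (c = Mul(2, Add(Mul(-7, 5), 8)) = Mul(2, Add(-35, 8)) = Mul(2, -27) = -54)
Function('E')(m, f) = Rational(27, 11) (Function('E')(m, f) = Mul(-54, Pow(-22, -1)) = Mul(-54, Rational(-1, 22)) = Rational(27, 11))
Function('X')(G) = Add(90, G)
Add(Function('X')(-83), Mul(-1, Function('E')(-125, Function('D')(A, 0)))) = Add(Add(90, -83), Mul(-1, Rational(27, 11))) = Add(7, Rational(-27, 11)) = Rational(50, 11)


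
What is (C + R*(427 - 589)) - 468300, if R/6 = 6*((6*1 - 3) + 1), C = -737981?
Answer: -1229609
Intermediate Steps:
R = 144 (R = 6*(6*((6*1 - 3) + 1)) = 6*(6*((6 - 3) + 1)) = 6*(6*(3 + 1)) = 6*(6*4) = 6*24 = 144)
(C + R*(427 - 589)) - 468300 = (-737981 + 144*(427 - 589)) - 468300 = (-737981 + 144*(-162)) - 468300 = (-737981 - 23328) - 468300 = -761309 - 468300 = -1229609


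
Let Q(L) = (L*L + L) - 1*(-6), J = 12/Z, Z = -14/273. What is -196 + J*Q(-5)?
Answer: -6280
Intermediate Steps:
Z = -2/39 (Z = -14*1/273 = -2/39 ≈ -0.051282)
J = -234 (J = 12/(-2/39) = 12*(-39/2) = -234)
Q(L) = 6 + L + L² (Q(L) = (L² + L) + 6 = (L + L²) + 6 = 6 + L + L²)
-196 + J*Q(-5) = -196 - 234*(6 - 5 + (-5)²) = -196 - 234*(6 - 5 + 25) = -196 - 234*26 = -196 - 6084 = -6280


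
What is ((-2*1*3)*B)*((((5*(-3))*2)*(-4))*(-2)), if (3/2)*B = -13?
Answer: -12480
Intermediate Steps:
B = -26/3 (B = (⅔)*(-13) = -26/3 ≈ -8.6667)
((-2*1*3)*B)*((((5*(-3))*2)*(-4))*(-2)) = ((-2*1*3)*(-26/3))*((((5*(-3))*2)*(-4))*(-2)) = (-2*3*(-26/3))*((-15*2*(-4))*(-2)) = (-6*(-26/3))*(-30*(-4)*(-2)) = 52*(120*(-2)) = 52*(-240) = -12480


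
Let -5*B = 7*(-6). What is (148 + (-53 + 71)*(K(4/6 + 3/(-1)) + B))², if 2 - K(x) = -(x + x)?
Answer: 1577536/25 ≈ 63101.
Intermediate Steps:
B = 42/5 (B = -7*(-6)/5 = -⅕*(-42) = 42/5 ≈ 8.4000)
K(x) = 2 + 2*x (K(x) = 2 - (-1)*(x + x) = 2 - (-1)*2*x = 2 - (-2)*x = 2 + 2*x)
(148 + (-53 + 71)*(K(4/6 + 3/(-1)) + B))² = (148 + (-53 + 71)*((2 + 2*(4/6 + 3/(-1))) + 42/5))² = (148 + 18*((2 + 2*(4*(⅙) + 3*(-1))) + 42/5))² = (148 + 18*((2 + 2*(⅔ - 3)) + 42/5))² = (148 + 18*((2 + 2*(-7/3)) + 42/5))² = (148 + 18*((2 - 14/3) + 42/5))² = (148 + 18*(-8/3 + 42/5))² = (148 + 18*(86/15))² = (148 + 516/5)² = (1256/5)² = 1577536/25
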